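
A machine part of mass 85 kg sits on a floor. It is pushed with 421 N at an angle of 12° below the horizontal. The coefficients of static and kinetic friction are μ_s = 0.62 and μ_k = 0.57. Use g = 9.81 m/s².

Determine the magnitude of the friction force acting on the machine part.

f ≈ 412 N

N = m g + P sin α = 833.9 + 421×sin 12° = 921.4 N.
Horizontally, friction must balance P cos α = 411.8 N.
The static-friction limit is μ_s N = 571.3 N.
Since 411.8 N does not exceed the limit, the machine part stays at rest and f = 412 N.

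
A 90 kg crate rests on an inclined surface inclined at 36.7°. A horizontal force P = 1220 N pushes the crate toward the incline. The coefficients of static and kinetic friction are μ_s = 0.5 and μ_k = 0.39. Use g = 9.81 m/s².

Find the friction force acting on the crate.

f ≈ 451 N (down the incline)

The horizontal push has a component P sin θ into the surface, so N = m g cos θ + P sin θ = 707.9 + 729.1 = 1437 N.
Parallel to the incline: P cos θ − m g sin θ = 978.2 − 527.6 = 450.5 N; the friction needed to balance this is 450.5 N acting down the slope.
Maximum static friction: μ_s N = 0.5 × 1437 = 718.5 N.
|f_req| = 450.5 ≤ 718.5 N → the crate is in equilibrium; friction equals the required value.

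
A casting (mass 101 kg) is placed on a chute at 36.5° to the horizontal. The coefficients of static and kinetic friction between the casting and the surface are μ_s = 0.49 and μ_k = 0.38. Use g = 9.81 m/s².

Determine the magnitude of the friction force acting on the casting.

f ≈ 303 N (up the incline)

Perpendicular to the surface, N = m g cos θ = 101·9.81·cos 36.5° = 796.5 N.
Along the slope the weight component is m g sin θ = 589.4 N; friction must supply exactly this, acting up-slope.
The static-friction ceiling is μ_s N = 0.49 × 796.5 = 390.3 N.
Since |589.4| > 390.3 N, static friction cannot hold it; the casting slides down the incline and kinetic friction applies: f = μ_k N = 0.38 × 796.5 = 303 N.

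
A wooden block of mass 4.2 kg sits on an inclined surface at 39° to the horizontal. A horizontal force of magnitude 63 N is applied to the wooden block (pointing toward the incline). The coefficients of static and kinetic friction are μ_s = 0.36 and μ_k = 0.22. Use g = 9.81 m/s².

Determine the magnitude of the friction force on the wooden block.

f ≈ 23 N (down the incline)

The horizontal push has a component P sin θ into the surface, so N = m g cos θ + P sin θ = 32.02 + 39.65 = 71.67 N.
Parallel to the incline: P cos θ − m g sin θ = 48.96 − 25.93 = 23.03 N; the friction needed to balance this is 23.03 N acting down the slope.
The limit of static friction is μ_s N = 25.8 N.
|f_req| = 23.03 ≤ 25.8 N → the wooden block is in equilibrium; friction equals the required value.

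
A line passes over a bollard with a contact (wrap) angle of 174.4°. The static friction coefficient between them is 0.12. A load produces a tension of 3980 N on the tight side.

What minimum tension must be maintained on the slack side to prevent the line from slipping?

T_min ≈ 2760 N

Capstan equation at impending slip: T_tight/T_slack = e^{μβ}.
β = 174.4° = 3.044 rad; e^{μβ} = e^{0.12×3.044} = 1.441.
T_slack = T_tight / e^{μβ} = 3980 / 1.441 = 2760 N.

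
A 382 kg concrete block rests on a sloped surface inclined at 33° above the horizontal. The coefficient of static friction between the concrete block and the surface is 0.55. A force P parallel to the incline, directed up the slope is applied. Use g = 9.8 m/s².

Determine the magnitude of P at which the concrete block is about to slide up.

At impending motion up the slope, friction acts down-slope at its limit: f = μ_s N.
P is parallel to the surface, so N = m g cos θ = 3140 N.
Along the incline: P = m g sin θ + μ_s N = 2040 + 0.55×3140 = 3770 N.

P ≈ 3770 N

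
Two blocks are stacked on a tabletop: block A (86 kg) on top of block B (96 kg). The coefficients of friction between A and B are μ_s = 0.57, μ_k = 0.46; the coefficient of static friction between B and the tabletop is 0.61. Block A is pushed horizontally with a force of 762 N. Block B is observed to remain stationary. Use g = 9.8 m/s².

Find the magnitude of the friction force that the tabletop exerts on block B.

f ≈ 388 N

The normal force B exerts on A is simply A's weight, N₁ = 842.8 N.
Maximum static friction on A from B: μ_s N₁ = 0.57×842.8 = 480.4 N.
Since P = 762 N > 480.4 N, A slides on B; the A–B friction is kinetic: f₁ = μ_k N₁ = 0.46×842.8 = 388 N.
By Newton's third law B feels 388 N forward from A. With B stationary, the floor's static friction on B balances it: f₂ = 388 N (well within μ_s(m_A+m_B)g = 1088 N).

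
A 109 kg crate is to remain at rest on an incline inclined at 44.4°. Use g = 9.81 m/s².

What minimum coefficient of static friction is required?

μ_s,min ≈ 0.979

At the slip threshold m g sin θ = μ_s m g cos θ, so μ_s,min = tan θ.
μ_s,min = tan 44.4° = 0.979.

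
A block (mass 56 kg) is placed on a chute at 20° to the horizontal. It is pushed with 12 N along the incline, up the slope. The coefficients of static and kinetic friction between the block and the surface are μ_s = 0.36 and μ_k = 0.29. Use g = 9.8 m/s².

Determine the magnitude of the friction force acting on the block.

Normal force: N = m g cos θ = 56 × 9.8 × cos 20° = 515.7 N.
For equilibrium along the incline the friction force must supply f = m g sin θ − P = 187.7 − 12 = 175.7 N (positive meaning up-slope).
Static friction can supply at most μ_s N = 185.7 N.
Since |175.7| ≤ 185.7 N, the block remains in static equilibrium and friction takes exactly the required value.

f ≈ 176 N (up the incline)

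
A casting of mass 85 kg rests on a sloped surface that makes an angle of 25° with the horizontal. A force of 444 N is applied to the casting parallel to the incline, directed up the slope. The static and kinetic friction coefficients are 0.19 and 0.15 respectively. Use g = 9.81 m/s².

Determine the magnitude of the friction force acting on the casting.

Perpendicular to the surface, N = m g cos θ = 85·9.81·cos 25° = 755.7 N.
Parallel to the incline, ΣF = 0 gives f = m g sin θ − P = 352.4 − 444 = -91.6 N (up-slope positive).
Static friction can supply at most μ_s N = 143.6 N.
Since |-91.6| ≤ 143.6 N, no slip — friction simply equals what equilibrium demands.

f ≈ 91.6 N (down the incline)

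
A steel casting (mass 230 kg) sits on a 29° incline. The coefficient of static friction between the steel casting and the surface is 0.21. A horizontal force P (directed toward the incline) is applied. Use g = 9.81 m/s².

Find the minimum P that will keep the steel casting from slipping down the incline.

The steel casting tends to slide down (tan θ > μ_s), so at the point of impending slip friction acts up-slope at its limit: f = μ_s N.
Perpendicular to the incline: N = m g cos θ + P sin θ.
Along the incline: P cos θ + μ_s N = m g sin θ, i.e. P cos θ + μ_s (m g cos θ + P sin θ) = m g sin θ.
Solving, P (cos θ + μ_s sin θ) = m g (sin θ − μ_s cos θ), so P = 2260×0.3011/0.9764 = 696 N.

P_min ≈ 696 N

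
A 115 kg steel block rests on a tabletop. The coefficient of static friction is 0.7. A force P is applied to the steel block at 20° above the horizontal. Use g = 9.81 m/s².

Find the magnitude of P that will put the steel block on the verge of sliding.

N = m g − P sin α (the pull lifts the steel block).
At impending slip, P cos α = μ_s N = μ_s (m g − P sin α).
Solving: P (cos α + μ_s sin α) = μ_s m g → P = 0.7×1130/(cos 20° + 0.7 sin 20°) = 790/1.179 = 670 N.

P ≈ 670 N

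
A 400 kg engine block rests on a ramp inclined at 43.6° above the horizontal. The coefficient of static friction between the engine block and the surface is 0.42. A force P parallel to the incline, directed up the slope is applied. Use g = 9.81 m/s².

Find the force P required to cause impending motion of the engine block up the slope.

At impending motion up the slope, friction acts down-slope at its limit: f = μ_s N.
P is parallel to the surface, so N = m g cos θ = 2840 N.
Along the incline: P = m g sin θ + μ_s N = 2710 + 0.42×2840 = 3900 N.

P ≈ 3900 N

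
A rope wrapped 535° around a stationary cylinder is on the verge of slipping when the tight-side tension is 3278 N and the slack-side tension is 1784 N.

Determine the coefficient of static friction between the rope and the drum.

T₂/T₁ = e^{μβ} → μ = ln(T₂/T₁)/β.
β = 535° = 9.338 rad.
μ = ln(3278/1784)/9.338 = ln(1.837)/9.338 = 0.0652.

μ ≈ 0.0652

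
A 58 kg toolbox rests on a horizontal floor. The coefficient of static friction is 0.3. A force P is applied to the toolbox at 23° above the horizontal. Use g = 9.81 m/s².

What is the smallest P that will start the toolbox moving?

P ≈ 164 N

N = m g − P sin α (the pull lifts the toolbox).
At impending slip, P cos α = μ_s N = μ_s (m g − P sin α).
Solving: P (cos α + μ_s sin α) = μ_s m g → P = 0.3×569/(cos 23° + 0.3 sin 23°) = 171/1.038 = 164 N.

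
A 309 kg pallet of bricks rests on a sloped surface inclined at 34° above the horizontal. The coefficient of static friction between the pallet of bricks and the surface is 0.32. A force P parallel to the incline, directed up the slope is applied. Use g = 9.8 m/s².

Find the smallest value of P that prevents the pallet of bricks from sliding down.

The pallet of bricks tends to slide down (tan θ > μ_s), so at the point of impending slip friction acts up-slope at its limit: f = μ_s N.
P is parallel to the surface, so N = m g cos θ = 2510 N.
Along the incline: P + μ_s N = m g sin θ, so P = 1690 − 0.32×2510 = 890 N.

P_min ≈ 890 N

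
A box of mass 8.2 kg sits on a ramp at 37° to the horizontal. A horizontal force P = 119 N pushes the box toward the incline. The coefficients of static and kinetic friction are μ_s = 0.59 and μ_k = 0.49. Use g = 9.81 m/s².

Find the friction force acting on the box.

f ≈ 46.6 N (down the incline)

Normal direction: N = m g cos θ + P sin θ = 135.9 N.
Along the incline, the net driving force (taking up-slope positive) is P cos θ − m g sin θ = 95.04 − 48.41 = 46.63 N, so equilibrium requires friction f = -46.63 N (down-slope).
The limit of static friction is μ_s N = 80.16 N.
Since 46.63 N is within the 80.16 N limit, the box stays put and friction is exactly 46.6 N.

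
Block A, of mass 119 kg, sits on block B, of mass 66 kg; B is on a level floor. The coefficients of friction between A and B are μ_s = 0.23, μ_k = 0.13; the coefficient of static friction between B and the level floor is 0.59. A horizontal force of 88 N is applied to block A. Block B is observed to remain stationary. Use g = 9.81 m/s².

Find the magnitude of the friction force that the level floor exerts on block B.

Normal force at the A–B interface: N₁ = m_A g = 1167 N.
So the A–B interface can sustain at most μ_s N₁ = 268.5 N of static friction.
P = 88 N is within that limit, so A and B move together (both at rest); the A–B friction is simply f₁ = P = 88 N.
By Newton's third law B feels 88 N forward from A. With B stationary, the floor's static friction on B balances it: f₂ = 88 N (well within μ_s(m_A+m_B)g = 1071 N).

f ≈ 88 N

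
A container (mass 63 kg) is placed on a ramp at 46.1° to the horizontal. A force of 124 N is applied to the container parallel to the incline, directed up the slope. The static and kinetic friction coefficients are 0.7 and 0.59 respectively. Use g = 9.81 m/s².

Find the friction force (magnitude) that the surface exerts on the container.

The normal reaction is N = m g cos θ = 428.5 N.
Parallel to the incline, ΣF = 0 gives f = m g sin θ − P = 445.3 − 124 = 321.3 N (up-slope positive).
The static-friction ceiling is μ_s N = 0.7 × 428.5 = 300 N.
|321.3| exceeds 300 N, so the container slips down-slope; friction is kinetic, f = μ_k N = 0.59×428.5 = 253 N.

f ≈ 253 N (up the incline)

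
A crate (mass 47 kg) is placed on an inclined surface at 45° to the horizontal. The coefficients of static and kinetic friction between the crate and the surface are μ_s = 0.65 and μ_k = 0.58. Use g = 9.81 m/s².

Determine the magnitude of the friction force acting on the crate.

Normal force: N = m g cos θ = 47 × 9.81 × cos 45° = 326 N.
For equilibrium along the incline, friction must balance the weight component: f = m g sin θ = 326 N up the slope.
Maximum static friction available: μ_s N = 0.65 × 326 = 211.9 N.
|326| exceeds 211.9 N, so the crate slips down-slope; friction is kinetic, f = μ_k N = 0.58×326 = 189 N.

f ≈ 189 N (up the incline)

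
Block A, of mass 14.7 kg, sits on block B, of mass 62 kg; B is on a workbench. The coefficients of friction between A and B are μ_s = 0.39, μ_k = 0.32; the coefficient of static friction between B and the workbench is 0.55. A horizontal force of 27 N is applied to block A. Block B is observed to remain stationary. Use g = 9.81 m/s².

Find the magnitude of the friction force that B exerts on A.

The normal force B exerts on A is simply A's weight, N₁ = 144.2 N.
Maximum static friction on A from B: μ_s N₁ = 0.39×144.2 = 56.24 N.
Since P = 27 N ≤ 56.24 N, A does not slip on B; friction on A equals P = 27 N.
By Newton's third law B feels 27 N forward from A. With B stationary, the floor's static friction on B balances it: f₂ = 27 N (well within μ_s(m_A+m_B)g = 413.8 N).

f ≈ 27 N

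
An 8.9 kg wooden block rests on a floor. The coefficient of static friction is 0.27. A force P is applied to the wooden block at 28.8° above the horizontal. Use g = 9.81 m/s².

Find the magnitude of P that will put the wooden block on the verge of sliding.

N = m g − P sin α (the pull lifts the wooden block).
At impending slip, P cos α = μ_s N = μ_s (m g − P sin α).
Solving: P (cos α + μ_s sin α) = μ_s m g → P = 0.27×87.3/(cos 28.8° + 0.27 sin 28.8°) = 23.6/1.006 = 23.4 N.

P ≈ 23.4 N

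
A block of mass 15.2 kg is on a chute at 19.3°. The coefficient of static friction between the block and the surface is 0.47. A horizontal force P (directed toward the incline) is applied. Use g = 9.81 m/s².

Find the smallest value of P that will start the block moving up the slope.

P ≈ 146 N

At impending motion up the slope, friction acts down-slope at its limit: f = μ_s N.
Perpendicular to the incline: N = m g cos θ + P sin θ.
Along the incline: P cos θ = m g sin θ + μ_s N = m g sin θ + μ_s (m g cos θ + P sin θ).
Solving, P (cos θ − μ_s sin θ) = m g (sin θ + μ_s cos θ), so P = 15.2×9.81×(sin 19.3° + 0.47 cos 19.3°)/(cos 19.3° − 0.47 sin 19.3°) = 149×0.7741/0.7885 = 146 N.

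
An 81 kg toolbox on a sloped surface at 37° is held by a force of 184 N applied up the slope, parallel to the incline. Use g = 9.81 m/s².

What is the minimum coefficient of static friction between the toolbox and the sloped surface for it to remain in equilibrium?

μ_s,min ≈ 0.464

N = m g cos θ = 634.6 N.
Friction must make up the shortfall along the incline: f = m g sin θ − P = 478.2 − 184 = 294.2 N.
At the threshold f = μ_s N, so μ_s,min = 294.2/634.6 = 0.464.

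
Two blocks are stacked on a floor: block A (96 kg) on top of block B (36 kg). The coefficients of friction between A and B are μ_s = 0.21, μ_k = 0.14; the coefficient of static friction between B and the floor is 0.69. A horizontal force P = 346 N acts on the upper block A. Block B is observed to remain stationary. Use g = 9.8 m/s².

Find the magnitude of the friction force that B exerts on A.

Normal force at the A–B interface: N₁ = m_A g = 940.8 N.
Maximum static friction on A from B: μ_s N₁ = 0.21×940.8 = 197.6 N.
Since P = 346 N > 197.6 N, A slides on B; the A–B friction is kinetic: f₁ = μ_k N₁ = 0.14×940.8 = 132 N.
By Newton's third law B feels 132 N forward from A. With B stationary, the floor's static friction on B balances it: f₂ = 132 N (well within μ_s(m_A+m_B)g = 892.6 N).

f ≈ 132 N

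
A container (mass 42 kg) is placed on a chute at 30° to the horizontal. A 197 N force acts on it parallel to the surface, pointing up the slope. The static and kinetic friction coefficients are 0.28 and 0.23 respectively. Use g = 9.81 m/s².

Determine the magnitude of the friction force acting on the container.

f ≈ 9.01 N (up the incline)

Perpendicular to the surface, N = m g cos θ = 42·9.81·cos 30° = 356.8 N.
Parallel to the incline, ΣF = 0 gives f = m g sin θ − P = 206 − 197 = 9.01 N (up-slope positive).
The static-friction ceiling is μ_s N = 0.28 × 356.8 = 99.91 N.
Since |9.01| ≤ 99.91 N, static friction is sufficient; f equals the required value, not μ_s N.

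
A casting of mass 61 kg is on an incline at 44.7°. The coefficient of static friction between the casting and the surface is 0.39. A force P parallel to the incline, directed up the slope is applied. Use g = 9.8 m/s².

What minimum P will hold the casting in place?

P_min ≈ 255 N

The casting tends to slide down (tan θ > μ_s), so at the point of impending slip friction acts up-slope at its limit: f = μ_s N.
P is parallel to the surface, so N = m g cos θ = 425 N.
Along the incline: P + μ_s N = m g sin θ, so P = 420 − 0.39×425 = 255 N.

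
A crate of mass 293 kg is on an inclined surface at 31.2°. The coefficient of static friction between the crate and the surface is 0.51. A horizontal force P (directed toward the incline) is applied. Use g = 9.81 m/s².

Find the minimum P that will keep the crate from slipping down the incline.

The crate tends to slide down (tan θ > μ_s), so at the point of impending slip friction acts up-slope at its limit: f = μ_s N.
Perpendicular to the incline: N = m g cos θ + P sin θ.
Along the incline: P cos θ + μ_s N = m g sin θ, i.e. P cos θ + μ_s (m g cos θ + P sin θ) = m g sin θ.
Solving, P (cos θ + μ_s sin θ) = m g (sin θ − μ_s cos θ), so P = 2870×0.08179/1.12 = 210 N.

P_min ≈ 210 N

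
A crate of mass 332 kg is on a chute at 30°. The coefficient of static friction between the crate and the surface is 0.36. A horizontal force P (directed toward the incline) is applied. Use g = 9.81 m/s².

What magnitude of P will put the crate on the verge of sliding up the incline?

P ≈ 3850 N

At impending motion up the slope, friction acts down-slope at its limit: f = μ_s N.
Perpendicular to the incline: N = m g cos θ + P sin θ.
Along the incline: P cos θ = m g sin θ + μ_s N = m g sin θ + μ_s (m g cos θ + P sin θ).
Solving, P (cos θ − μ_s sin θ) = m g (sin θ + μ_s cos θ), so P = 332×9.81×(sin 30° + 0.36 cos 30°)/(cos 30° − 0.36 sin 30°) = 3260×0.8118/0.686 = 3850 N.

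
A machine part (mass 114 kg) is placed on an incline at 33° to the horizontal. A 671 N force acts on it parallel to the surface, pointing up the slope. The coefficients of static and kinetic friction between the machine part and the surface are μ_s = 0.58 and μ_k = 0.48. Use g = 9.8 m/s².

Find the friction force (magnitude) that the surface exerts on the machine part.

f ≈ 62.5 N (down the incline)

The normal reaction is N = m g cos θ = 937 N.
For equilibrium along the incline the friction force must supply f = m g sin θ − P = 608.5 − 671 = -62.53 N (positive meaning up-slope).
Static friction can supply at most μ_s N = 543.4 N.
Since |-62.53| ≤ 543.4 N, no slip — friction simply equals what equilibrium demands.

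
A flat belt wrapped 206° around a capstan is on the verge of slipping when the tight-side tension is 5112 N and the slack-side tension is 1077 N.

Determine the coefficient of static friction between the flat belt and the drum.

T₂/T₁ = e^{μβ} → μ = ln(T₂/T₁)/β.
β = 206° = 3.595 rad.
μ = ln(5112/1077)/3.595 = ln(4.747)/3.595 = 0.433.

μ ≈ 0.433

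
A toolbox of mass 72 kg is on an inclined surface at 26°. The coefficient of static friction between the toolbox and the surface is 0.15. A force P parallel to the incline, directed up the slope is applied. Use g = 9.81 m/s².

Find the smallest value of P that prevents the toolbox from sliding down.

P_min ≈ 214 N

The toolbox tends to slide down (tan θ > μ_s), so at the point of impending slip friction acts up-slope at its limit: f = μ_s N.
P is parallel to the surface, so N = m g cos θ = 635 N.
Along the incline: P + μ_s N = m g sin θ, so P = 310 − 0.15×635 = 214 N.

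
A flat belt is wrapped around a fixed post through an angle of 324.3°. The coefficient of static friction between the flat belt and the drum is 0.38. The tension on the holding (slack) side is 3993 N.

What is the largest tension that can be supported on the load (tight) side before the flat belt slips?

At impending slip the capstan equation gives T₂/T₁ = e^{μβ} with β in radians.
β = 324.3° × π/180 = 5.66 rad.
e^{μβ} = e^{0.38×5.66} = 8.592.
T₂ = T₁ · e^{μβ} = 3993 × 8.592 = 34300 N.

T_max ≈ 34300 N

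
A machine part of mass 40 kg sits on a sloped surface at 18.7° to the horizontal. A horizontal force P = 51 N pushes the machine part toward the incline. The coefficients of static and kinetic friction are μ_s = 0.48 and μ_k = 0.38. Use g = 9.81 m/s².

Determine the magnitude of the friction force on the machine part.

f ≈ 77.5 N (up the incline)

The horizontal push has a component P sin θ into the surface, so N = m g cos θ + P sin θ = 371.7 + 16.35 = 388 N.
Along the incline, the net driving force (taking up-slope positive) is P cos θ − m g sin θ = 48.31 − 125.8 = -77.5 N, so equilibrium requires friction f = 77.5 N (up-slope).
The limit of static friction is μ_s N = 186.3 N.
|f_req| = 77.5 ≤ 186.3 N → the machine part is in equilibrium; friction equals the required value.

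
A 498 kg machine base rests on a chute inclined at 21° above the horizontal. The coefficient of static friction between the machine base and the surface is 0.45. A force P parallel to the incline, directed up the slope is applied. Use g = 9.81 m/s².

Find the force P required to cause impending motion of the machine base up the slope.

At impending motion up the slope, friction acts down-slope at its limit: f = μ_s N.
P is parallel to the surface, so N = m g cos θ = 4560 N.
Along the incline: P = m g sin θ + μ_s N = 1750 + 0.45×4560 = 3800 N.

P ≈ 3800 N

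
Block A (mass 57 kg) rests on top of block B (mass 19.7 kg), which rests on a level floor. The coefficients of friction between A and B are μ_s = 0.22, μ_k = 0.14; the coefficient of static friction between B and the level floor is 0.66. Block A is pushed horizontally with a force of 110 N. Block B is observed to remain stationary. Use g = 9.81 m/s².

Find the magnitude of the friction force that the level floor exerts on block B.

f ≈ 110 N

The normal force B exerts on A is simply A's weight, N₁ = 559.2 N.
So the A–B interface can sustain at most μ_s N₁ = 123 N of static friction.
Since P = 110 N ≤ 123 N, A does not slip on B; friction on A equals P = 110 N.
B experiences an equal 110 N forward from A (third law). B is in equilibrium, so the floor supplies f₂ = 110 N of static friction (limit μ_s(m_A+m_B)g = 496.6 N, not exceeded).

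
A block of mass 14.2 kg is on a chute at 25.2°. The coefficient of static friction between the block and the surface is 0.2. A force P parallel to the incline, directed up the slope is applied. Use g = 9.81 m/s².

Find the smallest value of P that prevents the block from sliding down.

The block tends to slide down (tan θ > μ_s), so at the point of impending slip friction acts up-slope at its limit: f = μ_s N.
P is parallel to the surface, so N = m g cos θ = 126 N.
Along the incline: P + μ_s N = m g sin θ, so P = 59.3 − 0.2×126 = 34.1 N.

P_min ≈ 34.1 N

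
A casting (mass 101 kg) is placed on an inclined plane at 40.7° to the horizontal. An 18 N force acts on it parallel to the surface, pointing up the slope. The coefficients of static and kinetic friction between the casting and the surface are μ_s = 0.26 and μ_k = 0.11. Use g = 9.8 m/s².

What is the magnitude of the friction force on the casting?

The normal reaction is N = m g cos θ = 750.4 N.
For equilibrium along the incline the friction force must supply f = m g sin θ − P = 645.4 − 18 = 627.4 N (positive meaning up-slope).
Static friction can supply at most μ_s N = 195.1 N.
Since |627.4| > 195.1 N, static friction cannot hold it; the casting slides down the incline and kinetic friction applies: f = μ_k N = 0.11 × 750.4 = 82.5 N.

f ≈ 82.5 N (up the incline)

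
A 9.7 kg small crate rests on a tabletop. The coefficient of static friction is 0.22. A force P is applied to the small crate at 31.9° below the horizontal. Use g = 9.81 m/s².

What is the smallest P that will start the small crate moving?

P ≈ 28.6 N

N = m g + P sin α (the push presses the small crate into the tabletop).
At impending slip, P cos α = μ_s N = μ_s (m g + P sin α).
Solving: P (cos α − μ_s sin α) = μ_s m g → P = 0.22×95.2/(cos 31.9° − 0.22 sin 31.9°) = 20.9/0.7327 = 28.6 N.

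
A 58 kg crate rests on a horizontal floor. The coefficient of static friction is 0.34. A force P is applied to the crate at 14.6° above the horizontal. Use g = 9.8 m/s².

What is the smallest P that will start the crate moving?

N = m g − P sin α (the pull lifts the crate).
At impending slip, P cos α = μ_s N = μ_s (m g − P sin α).
Solving: P (cos α + μ_s sin α) = μ_s m g → P = 0.34×568/(cos 14.6° + 0.34 sin 14.6°) = 193/1.053 = 183 N.

P ≈ 183 N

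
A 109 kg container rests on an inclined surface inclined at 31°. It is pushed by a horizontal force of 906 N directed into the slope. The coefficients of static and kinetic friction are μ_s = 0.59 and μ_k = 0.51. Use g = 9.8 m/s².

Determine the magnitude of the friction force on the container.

f ≈ 226 N (down the incline)

Resolve perpendicular to the incline: N = m g cos θ + P sin θ = 109×9.8×cos 31° + 906×sin 31° = 1382 N.
Parallel to the incline: P cos θ − m g sin θ = 776.6 − 550.2 = 226.4 N; the friction needed to balance this is 226.4 N acting down the slope.
The limit of static friction is μ_s N = 815.5 N.
|f_req| = 226.4 ≤ 815.5 N → the container is in equilibrium; friction equals the required value.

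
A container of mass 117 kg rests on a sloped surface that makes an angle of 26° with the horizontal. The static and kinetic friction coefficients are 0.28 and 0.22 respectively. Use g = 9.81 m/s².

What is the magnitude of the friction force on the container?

f ≈ 227 N (up the incline)

Perpendicular to the surface, N = m g cos θ = 117·9.81·cos 26° = 1032 N.
For equilibrium along the incline, friction must balance the weight component: f = m g sin θ = 503.1 N up the slope.
The static-friction ceiling is μ_s N = 0.28 × 1032 = 288.9 N.
Since |503.1| > 288.9 N, static friction cannot hold it; the container slides down the incline and kinetic friction applies: f = μ_k N = 0.22 × 1032 = 227 N.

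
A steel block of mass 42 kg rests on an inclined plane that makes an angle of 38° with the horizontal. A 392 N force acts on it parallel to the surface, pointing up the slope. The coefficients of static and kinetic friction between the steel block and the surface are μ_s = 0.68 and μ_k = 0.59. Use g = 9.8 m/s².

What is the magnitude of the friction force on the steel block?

f ≈ 139 N (down the incline)

The normal reaction is N = m g cos θ = 324.3 N.
The friction needed for equilibrium is m g sin θ − P = 253.4 − 392 = -138.6 N, measured positive up-slope.
Maximum static friction available: μ_s N = 0.68 × 324.3 = 220.6 N.
Since |-138.6| ≤ 220.6 N, static friction is sufficient; f equals the required value, not μ_s N.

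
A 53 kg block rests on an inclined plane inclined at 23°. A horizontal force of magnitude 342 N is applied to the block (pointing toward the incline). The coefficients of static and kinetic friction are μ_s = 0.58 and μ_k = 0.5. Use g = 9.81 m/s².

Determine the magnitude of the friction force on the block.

f ≈ 112 N (down the incline)

The horizontal push has a component P sin θ into the surface, so N = m g cos θ + P sin θ = 478.6 + 133.6 = 612.2 N.
Along the incline, the net driving force (taking up-slope positive) is P cos θ − m g sin θ = 314.8 − 203.2 = 111.7 N, so equilibrium requires friction f = -111.7 N (down-slope).
The limit of static friction is μ_s N = 355.1 N.
Since 111.7 N is within the 355.1 N limit, the block stays put and friction is exactly 112 N.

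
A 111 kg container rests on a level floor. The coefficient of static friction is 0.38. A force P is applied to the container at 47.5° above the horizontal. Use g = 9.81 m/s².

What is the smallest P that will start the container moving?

N = m g − P sin α (the pull lifts the container).
At impending slip, P cos α = μ_s N = μ_s (m g − P sin α).
Solving: P (cos α + μ_s sin α) = μ_s m g → P = 0.38×1090/(cos 47.5° + 0.38 sin 47.5°) = 414/0.9558 = 433 N.

P ≈ 433 N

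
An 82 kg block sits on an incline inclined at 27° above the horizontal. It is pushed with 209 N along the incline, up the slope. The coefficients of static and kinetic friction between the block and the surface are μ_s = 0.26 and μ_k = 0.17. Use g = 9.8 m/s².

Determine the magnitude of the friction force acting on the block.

Perpendicular to the surface, N = m g cos θ = 82·9.8·cos 27° = 716 N.
For equilibrium along the incline the friction force must supply f = m g sin θ − P = 364.8 − 209 = 155.8 N (positive meaning up-slope).
Static friction can supply at most μ_s N = 186.2 N.
Since |155.8| ≤ 186.2 N, static friction is sufficient; f equals the required value, not μ_s N.

f ≈ 156 N (up the incline)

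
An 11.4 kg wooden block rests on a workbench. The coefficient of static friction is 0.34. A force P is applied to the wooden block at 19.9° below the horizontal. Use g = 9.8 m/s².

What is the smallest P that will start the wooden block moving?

P ≈ 46.1 N

N = m g + P sin α (the push presses the wooden block into the workbench).
At impending slip, P cos α = μ_s N = μ_s (m g + P sin α).
Solving: P (cos α − μ_s sin α) = μ_s m g → P = 0.34×112/(cos 19.9° − 0.34 sin 19.9°) = 38/0.8246 = 46.1 N.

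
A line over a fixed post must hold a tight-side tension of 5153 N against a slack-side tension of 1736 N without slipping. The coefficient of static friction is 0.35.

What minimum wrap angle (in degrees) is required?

β_min ≈ 178°

T₂/T₁ = e^{μβ} → β = ln(T₂/T₁)/μ.
β = ln(5153/1736)/0.35 = 1.088/0.35 = 3.109 rad.
In degrees: β = 3.109 × 180/π = 178°.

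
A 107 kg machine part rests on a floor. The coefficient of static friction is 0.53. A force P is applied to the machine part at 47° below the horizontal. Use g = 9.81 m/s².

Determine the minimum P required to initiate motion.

N = m g + P sin α (the push presses the machine part into the floor).
At impending slip, P cos α = μ_s N = μ_s (m g + P sin α).
Solving: P (cos α − μ_s sin α) = μ_s m g → P = 0.53×1050/(cos 47° − 0.53 sin 47°) = 556/0.2944 = 1890 N.

P ≈ 1890 N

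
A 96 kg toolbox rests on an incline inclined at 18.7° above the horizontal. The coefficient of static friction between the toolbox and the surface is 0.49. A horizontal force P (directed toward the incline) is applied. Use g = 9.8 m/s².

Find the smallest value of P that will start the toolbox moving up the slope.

At impending motion up the slope, friction acts down-slope at its limit: f = μ_s N.
Perpendicular to the incline: N = m g cos θ + P sin θ.
Along the incline: P cos θ = m g sin θ + μ_s N = m g sin θ + μ_s (m g cos θ + P sin θ).
Solving, P (cos θ − μ_s sin θ) = m g (sin θ + μ_s cos θ), so P = 96×9.8×(sin 18.7° + 0.49 cos 18.7°)/(cos 18.7° − 0.49 sin 18.7°) = 941×0.7847/0.7901 = 934 N.

P ≈ 934 N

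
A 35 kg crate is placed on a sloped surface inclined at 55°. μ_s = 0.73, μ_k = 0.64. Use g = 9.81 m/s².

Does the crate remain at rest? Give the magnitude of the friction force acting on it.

N = m g cos θ = 197 N.
Down-slope weight component: m g sin θ = 281 N.
μ_s N = 144 N.
281 > 144 N, so it slides; kinetic friction f = μ_k N = 0.64×197 = 126 N.

f ≈ 126 N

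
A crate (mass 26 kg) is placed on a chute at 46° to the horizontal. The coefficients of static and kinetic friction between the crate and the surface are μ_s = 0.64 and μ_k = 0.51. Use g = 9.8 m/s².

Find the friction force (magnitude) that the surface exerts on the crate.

f ≈ 90.3 N (up the incline)

The normal reaction is N = m g cos θ = 177 N.
For equilibrium along the incline, friction must balance the weight component: f = m g sin θ = 183.3 N up the slope.
Maximum static friction available: μ_s N = 0.64 × 177 = 113.3 N.
|183.3| exceeds 113.3 N, so the crate slips down-slope; friction is kinetic, f = μ_k N = 0.51×177 = 90.3 N.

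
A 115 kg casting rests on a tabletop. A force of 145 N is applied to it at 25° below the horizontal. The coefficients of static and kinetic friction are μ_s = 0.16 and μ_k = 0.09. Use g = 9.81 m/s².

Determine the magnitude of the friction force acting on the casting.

N = m g + P sin α = 1128 + 145×sin 25° = 1189 N.
For equilibrium, f = P cos α = 145×cos 25° = 131.4 N.
μ_s N = 0.16 × 1189 = 190.3 N.
Since 131.4 N does not exceed the limit, the casting stays at rest and f = 131 N.

f ≈ 131 N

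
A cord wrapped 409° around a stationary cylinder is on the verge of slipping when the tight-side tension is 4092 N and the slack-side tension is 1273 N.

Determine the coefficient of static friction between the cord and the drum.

T₂/T₁ = e^{μβ} → μ = ln(T₂/T₁)/β.
β = 409° = 7.138 rad.
μ = ln(4092/1273)/7.138 = ln(3.214)/7.138 = 0.164.

μ ≈ 0.164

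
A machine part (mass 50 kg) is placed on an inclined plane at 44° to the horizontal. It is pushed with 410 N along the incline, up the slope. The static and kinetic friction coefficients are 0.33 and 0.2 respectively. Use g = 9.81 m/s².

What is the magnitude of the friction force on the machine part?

f ≈ 69.3 N (down the incline)

Perpendicular to the surface, N = m g cos θ = 50·9.81·cos 44° = 352.8 N.
The friction needed for equilibrium is m g sin θ − P = 340.7 − 410 = -69.27 N, measured positive up-slope.
The static-friction ceiling is μ_s N = 0.33 × 352.8 = 116.4 N.
Since |-69.27| ≤ 116.4 N, static friction is sufficient; f equals the required value, not μ_s N.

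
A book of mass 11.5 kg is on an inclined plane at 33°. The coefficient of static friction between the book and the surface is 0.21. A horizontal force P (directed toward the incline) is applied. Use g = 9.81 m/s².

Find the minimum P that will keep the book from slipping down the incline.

P_min ≈ 43.6 N

The book tends to slide down (tan θ > μ_s), so at the point of impending slip friction acts up-slope at its limit: f = μ_s N.
Perpendicular to the incline: N = m g cos θ + P sin θ.
Along the incline: P cos θ + μ_s N = m g sin θ, i.e. P cos θ + μ_s (m g cos θ + P sin θ) = m g sin θ.
Solving, P (cos θ + μ_s sin θ) = m g (sin θ − μ_s cos θ), so P = 113×0.3685/0.953 = 43.6 N.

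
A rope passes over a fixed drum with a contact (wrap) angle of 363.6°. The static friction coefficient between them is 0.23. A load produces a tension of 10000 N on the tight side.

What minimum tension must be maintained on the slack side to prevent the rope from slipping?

T_min ≈ 2320 N

Capstan equation at impending slip: T_tight/T_slack = e^{μβ}.
β = 363.6° = 6.346 rad; e^{μβ} = e^{0.23×6.346} = 4.304.
T_slack = T_tight / e^{μβ} = 10000 / 4.304 = 2320 N.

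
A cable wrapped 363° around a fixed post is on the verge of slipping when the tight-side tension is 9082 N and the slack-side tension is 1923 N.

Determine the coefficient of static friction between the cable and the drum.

μ ≈ 0.245

T₂/T₁ = e^{μβ} → μ = ln(T₂/T₁)/β.
β = 363° = 6.336 rad.
μ = ln(9082/1923)/6.336 = ln(4.723)/6.336 = 0.245.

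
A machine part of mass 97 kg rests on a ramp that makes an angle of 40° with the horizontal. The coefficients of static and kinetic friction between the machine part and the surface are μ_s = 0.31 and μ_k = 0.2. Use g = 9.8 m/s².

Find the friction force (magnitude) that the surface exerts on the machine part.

Normal force: N = m g cos θ = 97 × 9.8 × cos 40° = 728.2 N.
For equilibrium along the incline, friction must balance the weight component: f = m g sin θ = 611 N up the slope.
The static-friction ceiling is μ_s N = 0.31 × 728.2 = 225.7 N.
Since |611| > 225.7 N, static friction cannot hold it; the machine part slides down the incline and kinetic friction applies: f = μ_k N = 0.2 × 728.2 = 146 N.

f ≈ 146 N (up the incline)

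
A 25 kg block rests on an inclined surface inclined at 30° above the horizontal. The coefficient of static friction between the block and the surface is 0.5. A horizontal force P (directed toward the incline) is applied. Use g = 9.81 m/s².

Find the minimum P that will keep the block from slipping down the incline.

P_min ≈ 14.7 N

The block tends to slide down (tan θ > μ_s), so at the point of impending slip friction acts up-slope at its limit: f = μ_s N.
Perpendicular to the incline: N = m g cos θ + P sin θ.
Along the incline: P cos θ + μ_s N = m g sin θ, i.e. P cos θ + μ_s (m g cos θ + P sin θ) = m g sin θ.
Solving, P (cos θ + μ_s sin θ) = m g (sin θ − μ_s cos θ), so P = 245×0.06699/1.116 = 14.7 N.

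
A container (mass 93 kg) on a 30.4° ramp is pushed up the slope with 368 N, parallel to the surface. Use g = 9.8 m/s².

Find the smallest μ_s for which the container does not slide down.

N = m g cos θ = 786.1 N.
Friction must make up the shortfall along the incline: f = m g sin θ − P = 461.2 − 368 = 93.2 N.
At the threshold f = μ_s N, so μ_s,min = 93.2/786.1 = 0.119.

μ_s,min ≈ 0.119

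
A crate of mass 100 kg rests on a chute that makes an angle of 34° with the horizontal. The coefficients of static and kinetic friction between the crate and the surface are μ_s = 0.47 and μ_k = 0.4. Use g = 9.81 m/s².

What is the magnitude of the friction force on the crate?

Perpendicular to the surface, N = m g cos θ = 100·9.81·cos 34° = 813.3 N.
For equilibrium along the incline, friction must balance the weight component: f = m g sin θ = 548.6 N up the slope.
Maximum static friction available: μ_s N = 0.47 × 813.3 = 382.2 N.
|548.6| exceeds 382.2 N, so the crate slips down-slope; friction is kinetic, f = μ_k N = 0.4×813.3 = 325 N.

f ≈ 325 N (up the incline)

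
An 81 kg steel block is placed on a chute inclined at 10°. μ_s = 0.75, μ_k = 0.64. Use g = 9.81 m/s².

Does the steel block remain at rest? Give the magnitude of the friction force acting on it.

N = m g cos θ = 783 N.
Down-slope weight component: m g sin θ = 138 N.
μ_s N = 587 N.
138 ≤ 587 N, so it stays put; friction = 138 N.

f ≈ 138 N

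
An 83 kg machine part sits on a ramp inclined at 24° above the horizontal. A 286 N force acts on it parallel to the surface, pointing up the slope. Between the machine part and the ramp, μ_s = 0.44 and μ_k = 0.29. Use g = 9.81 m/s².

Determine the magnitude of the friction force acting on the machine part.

f ≈ 45.2 N (up the incline)

Perpendicular to the surface, N = m g cos θ = 83·9.81·cos 24° = 743.8 N.
For equilibrium along the incline the friction force must supply f = m g sin θ − P = 331.2 − 286 = 45.18 N (positive meaning up-slope).
Static friction can supply at most μ_s N = 327.3 N.
Since |45.18| ≤ 327.3 N, static friction is sufficient; f equals the required value, not μ_s N.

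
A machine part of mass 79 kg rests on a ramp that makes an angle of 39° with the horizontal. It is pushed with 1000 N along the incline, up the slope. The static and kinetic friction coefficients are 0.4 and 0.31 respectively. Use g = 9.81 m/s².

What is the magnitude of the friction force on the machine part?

f ≈ 187 N (down the incline)

Normal force: N = m g cos θ = 79 × 9.81 × cos 39° = 602.3 N.
For equilibrium along the incline the friction force must supply f = m g sin θ − P = 487.7 − 1000 = -512.3 N (positive meaning up-slope).
Static friction can supply at most μ_s N = 240.9 N.
|-512.3| exceeds 240.9 N, so the machine part slips up-slope; friction is kinetic, f = μ_k N = 0.31×602.3 = 187 N.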